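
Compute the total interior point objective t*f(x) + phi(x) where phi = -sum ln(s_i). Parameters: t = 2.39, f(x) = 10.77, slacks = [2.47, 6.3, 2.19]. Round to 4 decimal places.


Step 1: Compute log-barrier.
ln values: [0.9042, 1.8405, 0.7839]
phi = -(0.9042 + 1.8405 + 0.7839) = -3.5287
Step 2: Compute augmented objective.
t*f(x) = 2.39*10.77 = 25.7403
Total = 25.7403 - 3.5287 = 22.2116


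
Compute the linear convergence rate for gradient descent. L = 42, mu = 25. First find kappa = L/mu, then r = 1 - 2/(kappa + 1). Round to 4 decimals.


Step 1: Compute the condition number.
kappa = L/mu = 42/25 = 1.68
Step 2: Compute the convergence rate.
r = 1 - 2/(kappa + 1) = 1 - 2*mu/(L + mu) = (L - mu)/(L + mu) = 17/67 = 0.2537


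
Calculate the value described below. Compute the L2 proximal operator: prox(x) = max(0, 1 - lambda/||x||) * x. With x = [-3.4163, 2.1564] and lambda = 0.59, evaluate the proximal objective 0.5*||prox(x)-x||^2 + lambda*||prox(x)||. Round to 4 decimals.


Step 1: Compute ||x||.
||x|| = 4.0399
Step 2: Compute scaling factor.
scale = max(0, 1 - 0.59/4.0399) = 0.854
Step 3: prox(x) = [-2.9174, 1.8415]
||prox(x)|| = 3.4499
Step 4: Proximal objective.
0.5*||prox-x||^2 = 0.1741
lambda*||prox|| = 2.0354
Total = 2.2095


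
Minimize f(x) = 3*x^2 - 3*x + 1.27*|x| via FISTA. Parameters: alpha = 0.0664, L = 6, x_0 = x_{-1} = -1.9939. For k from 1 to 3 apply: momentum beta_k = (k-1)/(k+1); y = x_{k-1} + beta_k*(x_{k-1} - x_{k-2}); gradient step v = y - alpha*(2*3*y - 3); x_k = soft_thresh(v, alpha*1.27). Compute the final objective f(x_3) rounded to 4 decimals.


FISTA on f(x) = 3*x^2 - 3*x + 1.27*|x|
L = 6, alpha = 0.0664
Iteration 1: beta = 0.0, y = -1.9939 + 0.0*(-1.9939 + 1.9939) = -1.9939
  grad(y) = -14.9634, v = y - alpha*grad = -1.0003
  prox(v) = soft_thresh(-1.0003, 0.0843) = -0.916
Iteration 2: beta = 0.3333, y = -0.916 + 0.3333*(-0.916 + 1.9939) = -0.5567
  grad(y) = -6.3402, v = y - alpha*grad = -0.1357
  prox(v) = soft_thresh(-0.1357, 0.0843) = -0.0514
Iteration 3: beta = 0.5, y = -0.0514 + 0.5*(-0.0514 + 0.916) = 0.3809
  grad(y) = -0.7145, v = y - alpha*grad = 0.4284
  prox(v) = soft_thresh(0.4284, 0.0843) = 0.344
f(x_3) = 3*0.344^2 - 3*0.344 + 1.27*|0.344| = -0.2401


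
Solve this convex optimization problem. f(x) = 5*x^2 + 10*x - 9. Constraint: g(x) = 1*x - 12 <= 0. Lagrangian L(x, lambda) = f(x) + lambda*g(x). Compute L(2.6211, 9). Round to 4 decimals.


Step 1: Evaluate f(x).
f(2.6211) = 5*2.6211^2 + 10*2.6211 - 9 = 51.5618
Step 2: Evaluate g(x).
g(2.6211) = 1*2.6211 - 12 = -9.3789
Step 3: Compute Lagrangian.
L = 51.5618 + 9*-9.3789 = -32.8483


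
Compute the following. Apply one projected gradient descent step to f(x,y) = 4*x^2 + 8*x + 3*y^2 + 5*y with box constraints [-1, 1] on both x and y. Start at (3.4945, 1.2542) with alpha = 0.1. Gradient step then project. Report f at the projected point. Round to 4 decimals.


Step 1: Compute gradient at (3.4945, 1.2542).
grad_x = 2*4*3.4945 + 8 = 35.956
grad_y = 2*3*1.2542 + 5 = 12.5252
Step 2: Gradient step.
x_raw = 3.4945 - 0.1*35.956 = -0.1011
y_raw = 1.2542 - 0.1*12.5252 = 0.0017
Step 3: Project onto [-1, 1].
x_proj = clip(-0.1011) = -0.1011
y_proj = clip(0.0017) = 0.0017
Step 4: Evaluate f.
f(-0.1011, 0.0017) = -0.7595


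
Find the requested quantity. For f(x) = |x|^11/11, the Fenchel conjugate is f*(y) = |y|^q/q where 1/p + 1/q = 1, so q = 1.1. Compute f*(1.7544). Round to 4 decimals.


The conjugate exponent q satisfies 1/p + 1/q = 1.
p = 11, so q = 11/(11 - 1) = 1.1
|y|^q = 1.7544^1.1 = 1.8558
f*(1.7544) = 1.8558 / 1.1 = 1.6871


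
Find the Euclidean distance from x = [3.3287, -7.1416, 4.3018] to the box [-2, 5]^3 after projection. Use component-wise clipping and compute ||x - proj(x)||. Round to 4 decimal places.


Project each component onto [-2, 5].
clip(3.3287) = 3.3287, clip(-7.1416) = -2.0, clip(4.3018) = 4.3018
Projection = [3.3287, -2.0, 4.3018]
Squared diffs: [0.0, 26.4361, 0.0]
Distance = sqrt(26.4361) = 5.1416


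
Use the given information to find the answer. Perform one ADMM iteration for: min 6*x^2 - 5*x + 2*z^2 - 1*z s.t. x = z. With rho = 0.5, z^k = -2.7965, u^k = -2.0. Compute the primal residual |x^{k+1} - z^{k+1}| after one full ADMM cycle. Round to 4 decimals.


ADMM iteration with rho = 0.5, z^k = -2.7965, u^k = -2.0
Step 1: x-update.
Minimize 6*x^2 - 5*x + (0.5/2)*(x + 2.7965 - 2.0)^2
FOC: (2*6 + 0.5)*x = 5 + 0.5*(-2.7965 + 2.0)
x^{k+1} = 0.3681
Step 2: z-update.
Minimize 2*z^2 - 1*z + (0.5/2)*(0.3681 - z - 2.0)^2
FOC: (2*2 + 0.5)*z = 1 + 0.5*(0.3681 - 2.0)
z^{k+1} = 0.0409
Step 3: u-update.
u^{k+1} = -2.0 + 0.3681 - 0.0409 = -1.6728
Step 4: Primal residual = |0.3681 - 0.0409| = 0.3272


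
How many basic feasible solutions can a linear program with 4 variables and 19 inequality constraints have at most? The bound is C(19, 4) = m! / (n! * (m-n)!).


Each vertex corresponds to some choice of n active constraints out of m, so the number of vertices is at most C(m, n) = m! / (n!(m-n)!).
m = 19, n = 4
Numerator: 19 * 18 * 17 * 16
Denominator: 4! = 24
C(19, 4) = 3876


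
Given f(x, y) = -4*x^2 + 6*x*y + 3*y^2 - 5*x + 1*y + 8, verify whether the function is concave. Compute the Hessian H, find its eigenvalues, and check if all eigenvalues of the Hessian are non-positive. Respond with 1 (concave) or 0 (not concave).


The Hessian of f(x,y) = -4*x^2 + 6*x*y + 3*y^2 - 5*x + 1*y + 8 is:
H = [[-8, 6], [6, 6]]
Trace = -8 + 6 = -2
Determinant = -8*6 - (6)^2 = -84
Discriminant = (-2)^2 - 4*-84 = 340.0
Eigenvalues: lambda_1 = -10.2195, lambda_2 = 8.2195
The function is not concave.

0


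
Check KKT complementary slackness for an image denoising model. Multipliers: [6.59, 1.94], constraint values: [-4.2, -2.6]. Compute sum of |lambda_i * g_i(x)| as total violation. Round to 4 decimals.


KKT complementary slackness check:
lambda_1 * g_1 = 6.59 * -4.2 = -27.678
lambda_2 * g_2 = 1.94 * -2.6 = -5.044
Total violation = 27.678 + 5.044 = 32.722


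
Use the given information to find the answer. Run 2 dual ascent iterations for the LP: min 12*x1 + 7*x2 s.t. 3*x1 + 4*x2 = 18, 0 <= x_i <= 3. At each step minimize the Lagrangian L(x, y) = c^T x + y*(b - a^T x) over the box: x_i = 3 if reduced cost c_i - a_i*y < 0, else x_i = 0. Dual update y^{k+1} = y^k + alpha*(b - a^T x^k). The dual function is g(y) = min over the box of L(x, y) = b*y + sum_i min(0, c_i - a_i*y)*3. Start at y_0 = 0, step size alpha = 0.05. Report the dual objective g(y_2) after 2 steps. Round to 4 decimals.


Dual ascent for LP: min 12*x1 + 7*x2, 3*x1 + 4*x2 = 18, 0 <= x_i <= 3
Step 1: y^k = 0.0, reduced costs: (12.0, 7.0)
  x^k = (0.0, 0.0), subgradient = b - a^T x = 18.0
  y^{k+1} = 0.0 + 0.05*18.0 = 0.9
Step 2: y^k = 0.9, reduced costs: (9.3, 3.4)
  x^k = (0.0, 0.0), subgradient = b - a^T x = 18.0
  y^{k+1} = 0.9 + 0.05*18.0 = 1.8
Dual objective at y_2 = 1.8: reduced costs (6.6, -0.2), box minimizer x = (0.0, 3.0)
g(y_2) = b*y + (c1 - a1*y)*x1 + (c2 - a2*y)*x2 = 18*1.8 + 6.6*0.0 + (-0.2)*3.0 = 32.4 + 0.0 - 0.6 = 31.8


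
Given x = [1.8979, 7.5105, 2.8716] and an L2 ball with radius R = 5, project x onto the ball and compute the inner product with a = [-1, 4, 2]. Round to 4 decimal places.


Step 1: Compute ||x|| (intermediates to 6 decimals).
||x|| = sqrt(1.8979^2 + 7.5105^2 + 2.8716^2) = 8.261702
Step 2: Project.
Since ||x|| > R, scale = R/||x|| = 5/8.261702 = 0.605202, proj(x) = scale * x
proj(x) = [1.148613, 4.54537, 1.737898]
Step 3: Dot product.
a^T * proj(x) = -1*1.148613 + 4*4.54537 + 2*1.737898 = 20.5087


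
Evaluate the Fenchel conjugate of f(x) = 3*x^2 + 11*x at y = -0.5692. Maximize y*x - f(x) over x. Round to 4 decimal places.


f*(y) = sup_x {y*x - a*x^2 - b*x} = sup_x {(y-b)*x - a*x^2}
FOC: (y - b) - 2a*x = 0 => x* = (y - b)/(2a)
x* = (-0.5692 - 11)/(2*3) = -1.9282
f*(-0.5692) = (y-b)^2/(4a) = (-0.5692 - 11)^2/(4*3)
= 133.8464/12 = 11.1539


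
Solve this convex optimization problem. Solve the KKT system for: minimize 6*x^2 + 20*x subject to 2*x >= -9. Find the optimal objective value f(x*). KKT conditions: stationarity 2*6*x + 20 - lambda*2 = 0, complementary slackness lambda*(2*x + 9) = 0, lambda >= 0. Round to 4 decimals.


Step 1: Try lambda = 0 (constraint inactive).
Stationarity: 2*6*x + 20 = 0
x* = -20/(2*6) = -5/3 = -1.6667 (rounded; the exact value -5/3 is used below)
Check constraint: 2*-1.6667 = -3.3334 >= -9 -- satisfied.
Step 2: Compute optimal value.
f(x*) = 6*(-5/3)^2 + 20*(-5/3) = -16.6667


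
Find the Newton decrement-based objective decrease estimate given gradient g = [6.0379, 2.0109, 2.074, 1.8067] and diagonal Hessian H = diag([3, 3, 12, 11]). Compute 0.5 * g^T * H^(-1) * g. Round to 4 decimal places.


Step 1: H is diagonal, so H^(-1) * g = [2.0126, 0.6703, 0.1728, 0.1642].
Step 2: g^T H^(-1) g = sum_i g_i^2 / H_ii
  = (6.0379)^2/3 + (2.0109)^2/3 + (2.074)^2/12 + (1.8067)^2/11
  = 12.1521 + 1.3479 + 0.3585 + 0.2967 = 14.1552
Step 3: Objective decrease = 0.5 * g^T H^(-1) g = 7.0776


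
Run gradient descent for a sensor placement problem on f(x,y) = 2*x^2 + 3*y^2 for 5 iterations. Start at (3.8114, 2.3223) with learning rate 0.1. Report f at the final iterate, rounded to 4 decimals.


Gradient descent on f(x,y) = 2*x^2 + 3*y^2.
Starting point: (3.8114, 2.3223), alpha = 0.1
Step 1: grad_x = 2*2*3.8114 = 15.2456, grad_y = 2*3*2.3223 = 13.9338
  x_1 = 3.8114 - 0.1*15.2456 = 2.2868
  y_1 = 2.3223 - 0.1*13.9338 = 0.9289
Step 2: grad_x = 2*2*2.2868 = 9.1474, grad_y = 2*3*0.9289 = 5.5735
  x_2 = 2.2868 - 0.1*9.1474 = 1.3721
  y_2 = 0.9289 - 0.1*5.5735 = 0.3716
Step 3: grad_x = 2*2*1.3721 = 5.4884, grad_y = 2*3*0.3716 = 2.2294
  x_3 = 1.3721 - 0.1*5.4884 = 0.8233
  y_3 = 0.3716 - 0.1*2.2294 = 0.1486
Step 4: grad_x = 2*2*0.8233 = 3.293, grad_y = 2*3*0.1486 = 0.8918
  x_4 = 0.8233 - 0.1*3.293 = 0.494
  y_4 = 0.1486 - 0.1*0.8918 = 0.0595
Step 5: grad_x = 2*2*0.494 = 1.9758, grad_y = 2*3*0.0595 = 0.3567
  x_5 = 0.494 - 0.1*1.9758 = 0.2964
  y_5 = 0.0595 - 0.1*0.3567 = 0.0238
f(0.2964, 0.0238) = 2*0.2964^2 + 3*0.0238^2 = 0.1774


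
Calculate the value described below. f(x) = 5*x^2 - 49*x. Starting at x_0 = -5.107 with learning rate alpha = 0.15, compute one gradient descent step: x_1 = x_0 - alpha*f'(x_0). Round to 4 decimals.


We compute the gradient at x_0 and apply the update.
f'(x) = 10*x - 49
f'(-5.107) = 10*-5.107 - 49 = -100.07
x_1 = -5.107 - 0.15*-100.07 = 9.9035


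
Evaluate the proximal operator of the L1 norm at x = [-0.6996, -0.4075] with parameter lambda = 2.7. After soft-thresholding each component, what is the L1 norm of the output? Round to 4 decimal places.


Soft-thresholding with lambda = 2.7:
prox(-0.6996) = sign(-0.6996)*max(|-0.6996| - 2.7, 0) = 0.0
prox(-0.4075) = sign(-0.4075)*max(|-0.4075| - 2.7, 0) = 0.0
prox(x) = [0.0, 0.0]
||prox(x)||_1 = 0.0 + 0.0 = 0.0


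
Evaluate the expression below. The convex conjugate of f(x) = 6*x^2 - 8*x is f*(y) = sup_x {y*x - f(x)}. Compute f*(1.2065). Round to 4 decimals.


f*(y) = sup_x {y*x - a*x^2 - b*x} = sup_x {(y-b)*x - a*x^2}
FOC: (y - b) - 2a*x = 0 => x* = (y - b)/(2a)
x* = (1.2065 + 8)/(2*6) = 0.7672
f*(1.2065) = (y-b)^2/(4a) = (1.2065 + 8)^2/(4*6)
= 84.7596/24 = 3.5317


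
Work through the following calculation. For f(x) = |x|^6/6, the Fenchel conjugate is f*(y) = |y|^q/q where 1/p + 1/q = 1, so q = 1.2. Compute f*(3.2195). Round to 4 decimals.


The conjugate exponent q satisfies 1/p + 1/q = 1.
p = 6, so q = 6/(6 - 1) = 1.2
|y|^q = 3.2195^1.2 = 4.0677
f*(3.2195) = 4.0677 / 1.2 = 3.3897


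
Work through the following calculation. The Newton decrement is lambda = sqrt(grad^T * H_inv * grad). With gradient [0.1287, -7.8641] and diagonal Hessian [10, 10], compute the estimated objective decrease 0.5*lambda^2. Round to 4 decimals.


Step 1: H is diagonal, so H^(-1) * g = [0.0129, -0.7864].
Step 2: g^T H^(-1) g = sum_i g_i^2 / H_ii
  = (0.1287)^2/10 + (-7.8641)^2/10
  = 0.0017 + 6.1844 = 6.1861
Step 3: Objective decrease = 0.5 * g^T H^(-1) g = 3.093


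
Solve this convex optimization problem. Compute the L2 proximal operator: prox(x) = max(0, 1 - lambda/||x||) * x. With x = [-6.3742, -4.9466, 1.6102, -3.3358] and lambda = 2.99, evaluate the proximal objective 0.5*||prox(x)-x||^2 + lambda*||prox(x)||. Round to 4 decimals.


Step 1: Compute ||x||.
||x|| = 8.878
Step 2: Compute scaling factor.
scale = max(0, 1 - 2.99/8.878) = 0.6632
Step 3: prox(x) = [-4.2275, -3.2807, 1.0679, -2.2123]
||prox(x)|| = 5.888
Step 4: Proximal objective.
0.5*||prox-x||^2 = 4.4701
lambda*||prox|| = 17.6051
Total = 22.0753


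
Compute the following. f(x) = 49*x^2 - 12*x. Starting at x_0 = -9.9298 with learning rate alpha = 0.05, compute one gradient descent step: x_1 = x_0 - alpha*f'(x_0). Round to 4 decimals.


We compute the gradient at x_0 and apply the update.
f'(x) = 98*x - 12
f'(-9.9298) = 98*-9.9298 - 12 = -985.1204
x_1 = -9.9298 - 0.05*-985.1204 = 39.3262


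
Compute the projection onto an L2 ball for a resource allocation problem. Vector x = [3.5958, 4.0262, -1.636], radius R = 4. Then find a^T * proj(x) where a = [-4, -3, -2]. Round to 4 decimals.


Step 1: Compute ||x|| (intermediates to 6 decimals).
||x|| = sqrt(3.5958^2 + 4.0262^2 + (-1.636)^2) = 5.640617
Step 2: Project.
Since ||x|| > R, scale = R/||x|| = 4/5.640617 = 0.709142, proj(x) = scale * x
proj(x) = [2.549933, 2.855148, -1.160156]
Step 3: Dot product.
a^T * proj(x) = -4*2.549933 - 3*2.855148 - 2*(-1.160156) = -16.4449


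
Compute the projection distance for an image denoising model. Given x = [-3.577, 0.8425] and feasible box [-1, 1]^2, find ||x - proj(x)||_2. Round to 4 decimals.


Project each component onto [-1, 1].
clip(-3.577) = -1.0, clip(0.8425) = 0.8425
Projection = [-1.0, 0.8425]
Squared diffs: [6.6409, 0.0]
Distance = sqrt(6.6409) = 2.577


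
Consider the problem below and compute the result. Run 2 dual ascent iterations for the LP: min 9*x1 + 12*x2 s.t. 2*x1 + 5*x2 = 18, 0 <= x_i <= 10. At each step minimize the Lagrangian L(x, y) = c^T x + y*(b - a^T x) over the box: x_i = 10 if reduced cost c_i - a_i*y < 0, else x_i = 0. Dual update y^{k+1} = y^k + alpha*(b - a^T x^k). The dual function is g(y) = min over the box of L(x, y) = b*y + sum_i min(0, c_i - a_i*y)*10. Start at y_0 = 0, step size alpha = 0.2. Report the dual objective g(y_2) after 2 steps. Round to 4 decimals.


Dual ascent for LP: min 9*x1 + 12*x2, 2*x1 + 5*x2 = 18, 0 <= x_i <= 10
Step 1: y^k = 0.0, reduced costs: (9.0, 12.0)
  x^k = (0.0, 0.0), subgradient = b - a^T x = 18.0
  y^{k+1} = 0.0 + 0.2*18.0 = 3.6
Step 2: y^k = 3.6, reduced costs: (1.8, -6.0)
  x^k = (0.0, 10.0), subgradient = b - a^T x = -32.0
  y^{k+1} = 3.6 + 0.2*-32.0 = -2.8
Dual objective at y_2 = -2.8: reduced costs (14.6, 26.0), box minimizer x = (0.0, 0.0)
g(y_2) = b*y + (c1 - a1*y)*x1 + (c2 - a2*y)*x2 = 18*(-2.8) + 14.6*0.0 + 26.0*0.0 = -50.4 + 0.0 + 0.0 = -50.4


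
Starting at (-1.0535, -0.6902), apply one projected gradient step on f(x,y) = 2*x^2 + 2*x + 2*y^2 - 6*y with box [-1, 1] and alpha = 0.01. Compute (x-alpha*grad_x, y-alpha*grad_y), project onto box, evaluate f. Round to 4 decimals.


Step 1: Compute gradient at (-1.0535, -0.6902).
grad_x = 2*2*-1.0535 + 2 = -2.214
grad_y = 2*2*-0.6902 - 6 = -8.7608
Step 2: Gradient step.
x_raw = -1.0535 - 0.01*-2.214 = -1.0314
y_raw = -0.6902 - 0.01*-8.7608 = -0.6026
Step 3: Project onto [-1, 1].
x_proj = clip(-1.0314) = -1.0
y_proj = clip(-0.6026) = -0.6026
Step 4: Evaluate f.
f(-1.0, -0.6026) = 4.3418


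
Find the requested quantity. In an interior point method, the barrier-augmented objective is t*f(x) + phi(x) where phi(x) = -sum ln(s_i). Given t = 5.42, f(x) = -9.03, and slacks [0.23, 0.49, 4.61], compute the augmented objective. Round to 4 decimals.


Step 1: Compute log-barrier.
ln values: [-1.4697, -0.7133, 1.5282]
phi = -(-1.4697 - 0.7133 + 1.5282) = 0.6548
Step 2: Compute augmented objective.
t*f(x) = 5.42*-9.03 = -48.9426
Total = -48.9426 + 0.6548 = -48.2878


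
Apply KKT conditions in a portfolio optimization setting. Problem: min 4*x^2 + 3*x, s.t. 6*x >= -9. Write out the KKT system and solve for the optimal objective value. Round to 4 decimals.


Step 1: Try lambda = 0 (constraint inactive).
Stationarity: 2*4*x + 3 = 0
x* = -3/(2*4) = -0.375
Check constraint: 6*-0.375 = -2.25 >= -9 -- satisfied.
Step 2: Compute optimal value.
f(x*) = 4*(-0.375)^2 + 3*(-0.375) = -0.5625


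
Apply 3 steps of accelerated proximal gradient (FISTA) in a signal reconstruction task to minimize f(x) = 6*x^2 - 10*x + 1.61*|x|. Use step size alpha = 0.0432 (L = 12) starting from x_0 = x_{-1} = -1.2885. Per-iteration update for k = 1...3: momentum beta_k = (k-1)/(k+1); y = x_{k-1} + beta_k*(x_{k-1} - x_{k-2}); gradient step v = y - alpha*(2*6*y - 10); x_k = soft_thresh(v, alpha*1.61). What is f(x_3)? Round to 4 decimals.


FISTA on f(x) = 6*x^2 - 10*x + 1.61*|x|
L = 12, alpha = 0.0432
Iteration 1: beta = 0.0, y = -1.2885 + 0.0*(-1.2885 + 1.2885) = -1.2885
  grad(y) = -25.462, v = y - alpha*grad = -0.1885
  prox(v) = soft_thresh(-0.1885, 0.0696) = -0.119
Iteration 2: beta = 0.3333, y = -0.119 + 0.3333*(-0.119 + 1.2885) = 0.2708
  grad(y) = -6.7498, v = y - alpha*grad = 0.5624
  prox(v) = soft_thresh(0.5624, 0.0696) = 0.4929
Iteration 3: beta = 0.5, y = 0.4929 + 0.5*(0.4929 + 0.119) = 0.7988
  grad(y) = -0.4141, v = y - alpha*grad = 0.8167
  prox(v) = soft_thresh(0.8167, 0.0696) = 0.7472
f(x_3) = 6*0.7472^2 - 10*0.7472 + 1.61*|0.7472| = -2.9192


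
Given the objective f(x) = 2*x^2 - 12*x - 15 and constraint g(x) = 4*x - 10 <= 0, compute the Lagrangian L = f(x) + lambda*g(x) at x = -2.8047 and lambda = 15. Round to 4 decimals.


Step 1: Evaluate f(x).
f(-2.8047) = 2*(-2.8047)^2 - 12*(-2.8047) - 15 = 34.3891
Step 2: Evaluate g(x).
g(-2.8047) = 4*-2.8047 - 10 = -21.2188
Step 3: Compute Lagrangian.
L = 34.3891 + 15*-21.2188 = -283.8929


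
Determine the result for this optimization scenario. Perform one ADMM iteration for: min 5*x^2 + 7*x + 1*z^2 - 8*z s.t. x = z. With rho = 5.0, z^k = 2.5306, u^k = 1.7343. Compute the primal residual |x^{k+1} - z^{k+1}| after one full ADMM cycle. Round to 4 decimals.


ADMM iteration with rho = 5.0, z^k = 2.5306, u^k = 1.7343
Step 1: x-update.
Minimize 5*x^2 + 7*x + (5.0/2)*(x - 2.5306 + 1.7343)^2
FOC: (2*5 + 5.0)*x = -7 + 5.0*(2.5306 - 1.7343)
x^{k+1} = -0.2012
Step 2: z-update.
Minimize 1*z^2 - 8*z + (5.0/2)*(-0.2012 - z + 1.7343)^2
FOC: (2*1 + 5.0)*z = 8 + 5.0*(-0.2012 + 1.7343)
z^{k+1} = 2.2379
Step 3: u-update.
u^{k+1} = 1.7343 - 0.2012 - 2.2379 = -0.7048
Step 4: Primal residual = |-0.2012 - 2.2379| = 2.4391


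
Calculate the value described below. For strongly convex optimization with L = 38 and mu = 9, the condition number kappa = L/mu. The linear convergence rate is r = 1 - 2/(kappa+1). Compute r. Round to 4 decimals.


Step 1: Compute the condition number.
kappa = L/mu = 38/9 = 4.2222
Step 2: Compute the convergence rate.
r = 1 - 2/(kappa + 1) = 1 - 2*mu/(L + mu) = (L - mu)/(L + mu) = 29/47 = 0.617


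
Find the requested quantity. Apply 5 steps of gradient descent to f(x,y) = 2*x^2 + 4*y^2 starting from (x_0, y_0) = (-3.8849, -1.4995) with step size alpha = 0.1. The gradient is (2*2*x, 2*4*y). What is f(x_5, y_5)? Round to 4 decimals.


Gradient descent on f(x,y) = 2*x^2 + 4*y^2.
Starting point: (-3.8849, -1.4995), alpha = 0.1
Step 1: grad_x = 2*2*-3.8849 = -15.5396, grad_y = 2*4*-1.4995 = -11.996
  x_1 = -3.8849 - 0.1*-15.5396 = -2.3309
  y_1 = -1.4995 - 0.1*-11.996 = -0.2999
Step 2: grad_x = 2*2*-2.3309 = -9.3238, grad_y = 2*4*-0.2999 = -2.3992
  x_2 = -2.3309 - 0.1*-9.3238 = -1.3986
  y_2 = -0.2999 - 0.1*-2.3992 = -0.06
Step 3: grad_x = 2*2*-1.3986 = -5.5943, grad_y = 2*4*-0.06 = -0.4798
  x_3 = -1.3986 - 0.1*-5.5943 = -0.8391
  y_3 = -0.06 - 0.1*-0.4798 = -0.012
Step 4: grad_x = 2*2*-0.8391 = -3.3566, grad_y = 2*4*-0.012 = -0.096
  x_4 = -0.8391 - 0.1*-3.3566 = -0.5035
  y_4 = -0.012 - 0.1*-0.096 = -0.0024
Step 5: grad_x = 2*2*-0.5035 = -2.0139, grad_y = 2*4*-0.0024 = -0.0192
  x_5 = -0.5035 - 0.1*-2.0139 = -0.3021
  y_5 = -0.0024 - 0.1*-0.0192 = -0.0005
f(-0.3021, -0.0005) = 2*(-0.3021)^2 + 4*(-0.0005)^2 = 0.1825


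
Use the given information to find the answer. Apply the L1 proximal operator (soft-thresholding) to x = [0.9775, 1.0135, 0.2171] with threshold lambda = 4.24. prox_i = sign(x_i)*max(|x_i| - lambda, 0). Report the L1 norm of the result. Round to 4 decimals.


Soft-thresholding with lambda = 4.24:
prox(0.9775) = sign(0.9775)*max(|0.9775| - 4.24, 0) = 0.0
prox(1.0135) = sign(1.0135)*max(|1.0135| - 4.24, 0) = 0.0
prox(0.2171) = sign(0.2171)*max(|0.2171| - 4.24, 0) = 0.0
prox(x) = [0.0, 0.0, 0.0]
||prox(x)||_1 = 0.0 + 0.0 + 0.0 = 0.0


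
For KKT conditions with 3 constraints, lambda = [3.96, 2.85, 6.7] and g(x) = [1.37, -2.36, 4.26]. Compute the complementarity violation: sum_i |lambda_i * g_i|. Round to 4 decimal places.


KKT complementary slackness check:
lambda_1 * g_1 = 3.96 * 1.37 = 5.4252
lambda_2 * g_2 = 2.85 * -2.36 = -6.726
lambda_3 * g_3 = 6.7 * 4.26 = 28.542
Total violation = 5.4252 + 6.726 + 28.542 = 40.6932


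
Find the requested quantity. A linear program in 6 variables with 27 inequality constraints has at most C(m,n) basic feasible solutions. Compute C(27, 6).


Each vertex corresponds to some choice of n active constraints out of m, so the number of vertices is at most C(m, n) = m! / (n!(m-n)!).
m = 27, n = 6
Numerator: 27 * 26 * 25 * 24 * 23 * 22
Denominator: 6! = 720
C(27, 6) = 296010


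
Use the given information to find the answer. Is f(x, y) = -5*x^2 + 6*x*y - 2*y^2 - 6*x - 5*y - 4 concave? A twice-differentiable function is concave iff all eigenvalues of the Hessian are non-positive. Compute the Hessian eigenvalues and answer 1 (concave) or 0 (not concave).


The Hessian of f(x,y) = -5*x^2 + 6*x*y - 2*y^2 - 6*x - 5*y - 4 is:
H = [[-10, 6], [6, -4]]
Trace = -10 - 4 = -14
Determinant = -10*-4 - (6)^2 = 4
Discriminant = (-14)^2 - 4*4 = 180.0
Eigenvalues: lambda_1 = -13.7082, lambda_2 = -0.2918
The function is concave.

1


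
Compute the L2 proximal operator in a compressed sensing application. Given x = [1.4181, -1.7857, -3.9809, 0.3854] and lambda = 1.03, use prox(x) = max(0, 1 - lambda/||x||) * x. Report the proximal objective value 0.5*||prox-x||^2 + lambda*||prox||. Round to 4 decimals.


Step 1: Compute ||x||.
||x|| = 4.6039
Step 2: Compute scaling factor.
scale = max(0, 1 - 1.03/4.6039) = 0.7763
Step 3: prox(x) = [1.1008, -1.3862, -3.0903, 0.2992]
||prox(x)|| = 3.5739
Step 4: Proximal objective.
0.5*||prox-x||^2 = 0.5305
lambda*||prox|| = 3.6811
Total = 4.2116


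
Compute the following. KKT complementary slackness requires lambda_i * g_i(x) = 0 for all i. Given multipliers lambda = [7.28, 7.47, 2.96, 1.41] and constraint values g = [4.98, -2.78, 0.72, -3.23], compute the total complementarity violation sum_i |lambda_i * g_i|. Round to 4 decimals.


KKT complementary slackness check:
lambda_1 * g_1 = 7.28 * 4.98 = 36.2544
lambda_2 * g_2 = 7.47 * -2.78 = -20.7666
lambda_3 * g_3 = 2.96 * 0.72 = 2.1312
lambda_4 * g_4 = 1.41 * -3.23 = -4.5543
Total violation = 36.2544 + 20.7666 + 2.1312 + 4.5543 = 63.7065


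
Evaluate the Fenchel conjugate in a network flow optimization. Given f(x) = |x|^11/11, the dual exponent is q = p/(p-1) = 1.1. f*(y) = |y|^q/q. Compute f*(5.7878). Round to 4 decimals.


The conjugate exponent q satisfies 1/p + 1/q = 1.
p = 11, so q = 11/(11 - 1) = 1.1
|y|^q = 5.7878^1.1 = 6.8987
f*(5.7878) = 6.8987 / 1.1 = 6.2715


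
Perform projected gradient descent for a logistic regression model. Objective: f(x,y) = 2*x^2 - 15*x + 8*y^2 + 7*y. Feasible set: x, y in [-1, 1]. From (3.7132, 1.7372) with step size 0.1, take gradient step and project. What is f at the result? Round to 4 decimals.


Step 1: Compute gradient at (3.7132, 1.7372).
grad_x = 2*2*3.7132 - 15 = -0.1472
grad_y = 2*8*1.7372 + 7 = 34.7952
Step 2: Gradient step.
x_raw = 3.7132 - 0.1*-0.1472 = 3.7279
y_raw = 1.7372 - 0.1*34.7952 = -1.7423
Step 3: Project onto [-1, 1].
x_proj = clip(3.7279) = 1.0
y_proj = clip(-1.7423) = -1.0
Step 4: Evaluate f.
f(1.0, -1.0) = -12.0


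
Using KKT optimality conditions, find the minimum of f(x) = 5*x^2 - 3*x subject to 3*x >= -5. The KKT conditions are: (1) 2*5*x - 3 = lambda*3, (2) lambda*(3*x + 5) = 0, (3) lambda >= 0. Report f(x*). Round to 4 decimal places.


Step 1: Try lambda = 0 (constraint inactive).
Stationarity: 2*5*x - 3 = 0
x* = 3/(2*5) = 0.3
Check constraint: 3*0.3 = 0.9 >= -5 -- satisfied.
Step 2: Compute optimal value.
f(x*) = 5*0.3^2 - 3*0.3 = -0.45


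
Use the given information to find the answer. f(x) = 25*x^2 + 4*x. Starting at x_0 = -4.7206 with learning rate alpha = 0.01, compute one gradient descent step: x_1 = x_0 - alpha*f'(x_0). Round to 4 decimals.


We compute the gradient at x_0 and apply the update.
f'(x) = 50*x + 4
f'(-4.7206) = 50*-4.7206 + 4 = -232.03
x_1 = -4.7206 - 0.01*-232.03 = -2.4003


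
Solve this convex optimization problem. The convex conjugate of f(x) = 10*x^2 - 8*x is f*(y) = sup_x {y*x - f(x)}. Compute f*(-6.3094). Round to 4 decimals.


f*(y) = sup_x {y*x - a*x^2 - b*x} = sup_x {(y-b)*x - a*x^2}
FOC: (y - b) - 2a*x = 0 => x* = (y - b)/(2a)
x* = (-6.3094 + 8)/(2*10) = 0.0845
f*(-6.3094) = (y-b)^2/(4a) = (-6.3094 + 8)^2/(4*10)
= 2.8581/40 = 0.0715


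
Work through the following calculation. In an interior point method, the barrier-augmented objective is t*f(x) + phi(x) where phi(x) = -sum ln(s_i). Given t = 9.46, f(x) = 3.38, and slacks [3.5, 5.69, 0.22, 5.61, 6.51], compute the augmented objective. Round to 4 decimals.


Step 1: Compute log-barrier.
ln values: [1.2528, 1.7387, -1.5141, 1.7246, 1.8733]
phi = -(1.2528 + 1.7387 - 1.5141 + 1.7246 + 1.8733) = -5.0752
Step 2: Compute augmented objective.
t*f(x) = 9.46*3.38 = 31.9748
Total = 31.9748 - 5.0752 = 26.8996


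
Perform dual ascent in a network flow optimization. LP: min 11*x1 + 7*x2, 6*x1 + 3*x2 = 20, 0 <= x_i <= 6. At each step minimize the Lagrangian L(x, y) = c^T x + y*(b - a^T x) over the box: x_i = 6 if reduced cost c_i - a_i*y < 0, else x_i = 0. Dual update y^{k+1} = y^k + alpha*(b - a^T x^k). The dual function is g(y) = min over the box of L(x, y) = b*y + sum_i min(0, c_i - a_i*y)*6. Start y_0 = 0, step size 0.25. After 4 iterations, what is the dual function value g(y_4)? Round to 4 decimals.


Dual ascent for LP: min 11*x1 + 7*x2, 6*x1 + 3*x2 = 20, 0 <= x_i <= 6
Step 1: y^k = 0.0, reduced costs: (11.0, 7.0)
  x^k = (0.0, 0.0), subgradient = b - a^T x = 20.0
  y^{k+1} = 0.0 + 0.25*20.0 = 5.0
Step 2: y^k = 5.0, reduced costs: (-19.0, -8.0)
  x^k = (6.0, 6.0), subgradient = b - a^T x = -34.0
  y^{k+1} = 5.0 + 0.25*-34.0 = -3.5
Step 3: y^k = -3.5, reduced costs: (32.0, 17.5)
  x^k = (0.0, 0.0), subgradient = b - a^T x = 20.0
  y^{k+1} = -3.5 + 0.25*20.0 = 1.5
Step 4: y^k = 1.5, reduced costs: (2.0, 2.5)
  x^k = (0.0, 0.0), subgradient = b - a^T x = 20.0
  y^{k+1} = 1.5 + 0.25*20.0 = 6.5
Dual objective at y_4 = 6.5: reduced costs (-28.0, -12.5), box minimizer x = (6.0, 6.0)
g(y_4) = b*y + (c1 - a1*y)*x1 + (c2 - a2*y)*x2 = 20*6.5 + (-28.0)*6.0 + (-12.5)*6.0 = 130.0 - 168.0 - 75.0 = -113.0


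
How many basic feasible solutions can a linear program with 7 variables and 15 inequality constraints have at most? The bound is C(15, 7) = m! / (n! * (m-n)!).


Each vertex corresponds to some choice of n active constraints out of m, so the number of vertices is at most C(m, n) = m! / (n!(m-n)!).
m = 15, n = 7
Numerator: 15 * 14 * 13 * 12 * 11 * 10 * 9
Denominator: 7! = 5040
C(15, 7) = 6435


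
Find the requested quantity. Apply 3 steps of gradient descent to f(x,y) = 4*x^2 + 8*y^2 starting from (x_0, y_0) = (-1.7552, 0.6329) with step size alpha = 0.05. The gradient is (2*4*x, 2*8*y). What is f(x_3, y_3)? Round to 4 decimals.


Gradient descent on f(x,y) = 4*x^2 + 8*y^2.
Starting point: (-1.7552, 0.6329), alpha = 0.05
Step 1: grad_x = 2*4*-1.7552 = -14.0416, grad_y = 2*8*0.6329 = 10.1264
  x_1 = -1.7552 - 0.05*-14.0416 = -1.0531
  y_1 = 0.6329 - 0.05*10.1264 = 0.1266
Step 2: grad_x = 2*4*-1.0531 = -8.425, grad_y = 2*8*0.1266 = 2.0253
  x_2 = -1.0531 - 0.05*-8.425 = -0.6319
  y_2 = 0.1266 - 0.05*2.0253 = 0.0253
Step 3: grad_x = 2*4*-0.6319 = -5.055, grad_y = 2*8*0.0253 = 0.4051
  x_3 = -0.6319 - 0.05*-5.055 = -0.3791
  y_3 = 0.0253 - 0.05*0.4051 = 0.0051
f(-0.3791, 0.0051) = 4*(-0.3791)^2 + 8*0.0051^2 = 0.5751


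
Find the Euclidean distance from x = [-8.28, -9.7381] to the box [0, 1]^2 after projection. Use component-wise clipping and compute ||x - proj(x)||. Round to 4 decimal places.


Project each component onto [0, 1].
clip(-8.28) = 0.0, clip(-9.7381) = 0.0
Projection = [0.0, 0.0]
Squared diffs: [68.5584, 94.8306]
Distance = sqrt(163.389) = 12.7824


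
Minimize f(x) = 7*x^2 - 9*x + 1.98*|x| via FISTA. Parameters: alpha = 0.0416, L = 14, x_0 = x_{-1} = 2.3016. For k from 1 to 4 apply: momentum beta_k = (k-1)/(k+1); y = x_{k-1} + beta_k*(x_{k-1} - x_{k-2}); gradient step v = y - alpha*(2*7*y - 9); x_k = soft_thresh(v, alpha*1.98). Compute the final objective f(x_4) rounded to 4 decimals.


FISTA on f(x) = 7*x^2 - 9*x + 1.98*|x|
L = 14, alpha = 0.0416
Iteration 1: beta = 0.0, y = 2.3016 + 0.0*(2.3016 - 2.3016) = 2.3016
  grad(y) = 23.2224, v = y - alpha*grad = 1.3355
  prox(v) = soft_thresh(1.3355, 0.0824) = 1.2532
Iteration 2: beta = 0.3333, y = 1.2532 + 0.3333*(1.2532 - 2.3016) = 0.9037
  grad(y) = 3.6519, v = y - alpha*grad = 0.7518
  prox(v) = soft_thresh(0.7518, 0.0824) = 0.6694
Iteration 3: beta = 0.5, y = 0.6694 + 0.5*(0.6694 - 1.2532) = 0.3775
  grad(y) = -3.7144, v = y - alpha*grad = 0.5321
  prox(v) = soft_thresh(0.5321, 0.0824) = 0.4497
Iteration 4: beta = 0.6, y = 0.4497 + 0.6*(0.4497 - 0.6694) = 0.3179
  grad(y) = -4.55, v = y - alpha*grad = 0.5071
  prox(v) = soft_thresh(0.5071, 0.0824) = 0.4248
f(x_4) = 7*0.4248^2 - 9*0.4248 + 1.98*|0.4248| = -1.7189


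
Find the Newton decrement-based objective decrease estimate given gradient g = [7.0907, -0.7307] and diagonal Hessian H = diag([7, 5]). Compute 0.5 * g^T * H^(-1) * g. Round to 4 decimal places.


Step 1: H is diagonal, so H^(-1) * g = [1.013, -0.1461].
Step 2: g^T H^(-1) g = sum_i g_i^2 / H_ii
  = (7.0907)^2/7 + (-0.7307)^2/5
  = 7.1826 + 0.1068 = 7.2894
Step 3: Objective decrease = 0.5 * g^T H^(-1) g = 3.6447


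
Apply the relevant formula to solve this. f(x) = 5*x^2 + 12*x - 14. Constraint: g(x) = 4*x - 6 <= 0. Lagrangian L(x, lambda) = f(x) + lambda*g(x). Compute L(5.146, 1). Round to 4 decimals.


Step 1: Evaluate f(x).
f(5.146) = 5*5.146^2 + 12*5.146 - 14 = 180.1586
Step 2: Evaluate g(x).
g(5.146) = 4*5.146 - 6 = 14.584
Step 3: Compute Lagrangian.
L = 180.1586 + 1*14.584 = 194.7426


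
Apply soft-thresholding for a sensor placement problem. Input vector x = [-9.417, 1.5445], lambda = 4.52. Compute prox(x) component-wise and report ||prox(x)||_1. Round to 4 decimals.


Soft-thresholding with lambda = 4.52:
prox(-9.417) = sign(-9.417)*max(|-9.417| - 4.52, 0) = -4.897
prox(1.5445) = sign(1.5445)*max(|1.5445| - 4.52, 0) = 0.0
prox(x) = [-4.897, 0.0]
||prox(x)||_1 = 4.897 + 0.0 = 4.897


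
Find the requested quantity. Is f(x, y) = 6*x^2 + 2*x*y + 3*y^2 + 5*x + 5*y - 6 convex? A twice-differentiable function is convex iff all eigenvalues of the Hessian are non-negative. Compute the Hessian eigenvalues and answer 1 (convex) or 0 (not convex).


The Hessian of f(x,y) = 6*x^2 + 2*x*y + 3*y^2 + 5*x + 5*y - 6 is:
H = [[12, 2], [2, 6]]
Trace = 12 + 6 = 18
Determinant = 12*6 - (2)^2 = 68
Discriminant = (18)^2 - 4*68 = 52.0
Eigenvalues: lambda_1 = 5.3944, lambda_2 = 12.6056
The function is convex.

1


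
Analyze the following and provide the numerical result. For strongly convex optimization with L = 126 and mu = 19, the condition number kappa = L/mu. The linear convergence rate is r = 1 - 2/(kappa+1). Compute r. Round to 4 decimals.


Step 1: Compute the condition number.
kappa = L/mu = 126/19 = 6.6316
Step 2: Compute the convergence rate.
r = 1 - 2/(kappa + 1) = 1 - 2*mu/(L + mu) = (L - mu)/(L + mu) = 107/145 = 0.7379


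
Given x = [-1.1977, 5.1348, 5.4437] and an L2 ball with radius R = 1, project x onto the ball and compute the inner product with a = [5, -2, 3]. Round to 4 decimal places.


Step 1: Compute ||x|| (intermediates to 6 decimals).
||x|| = sqrt((-1.1977)^2 + 5.1348^2 + 5.4437^2) = 7.578557
Step 2: Project.
Since ||x|| > R, scale = R/||x|| = 1/7.578557 = 0.131951, proj(x) = scale * x
proj(x) = [-0.158038, 0.677542, 0.718302]
Step 3: Dot product.
a^T * proj(x) = 5*(-0.158038) - 2*0.677542 + 3*0.718302 = 0.0096


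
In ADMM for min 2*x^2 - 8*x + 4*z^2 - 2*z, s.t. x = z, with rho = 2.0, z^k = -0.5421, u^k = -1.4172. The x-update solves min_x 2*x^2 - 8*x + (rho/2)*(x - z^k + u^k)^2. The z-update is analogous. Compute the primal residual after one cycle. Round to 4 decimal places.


ADMM iteration with rho = 2.0, z^k = -0.5421, u^k = -1.4172
Step 1: x-update.
Minimize 2*x^2 - 8*x + (2.0/2)*(x + 0.5421 - 1.4172)^2
FOC: (2*2 + 2.0)*x = 8 + 2.0*(-0.5421 + 1.4172)
x^{k+1} = 1.625
Step 2: z-update.
Minimize 4*z^2 - 2*z + (2.0/2)*(1.625 - z - 1.4172)^2
FOC: (2*4 + 2.0)*z = 2 + 2.0*(1.625 - 1.4172)
z^{k+1} = 0.2416
Step 3: u-update.
u^{k+1} = -1.4172 + 1.625 - 0.2416 = -0.0337
Step 4: Primal residual = |1.625 - 0.2416| = 1.3835


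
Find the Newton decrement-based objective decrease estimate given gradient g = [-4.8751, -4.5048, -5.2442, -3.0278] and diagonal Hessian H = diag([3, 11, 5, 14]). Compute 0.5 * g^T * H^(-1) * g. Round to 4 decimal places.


Step 1: H is diagonal, so H^(-1) * g = [-1.625, -0.4095, -1.0488, -0.2163].
Step 2: g^T H^(-1) g = sum_i g_i^2 / H_ii
  = (-4.8751)^2/3 + (-4.5048)^2/11 + (-5.2442)^2/5 + (-3.0278)^2/14
  = 7.9222 + 1.8448 + 5.5003 + 0.6548 = 15.9222
Step 3: Objective decrease = 0.5 * g^T H^(-1) g = 7.9611


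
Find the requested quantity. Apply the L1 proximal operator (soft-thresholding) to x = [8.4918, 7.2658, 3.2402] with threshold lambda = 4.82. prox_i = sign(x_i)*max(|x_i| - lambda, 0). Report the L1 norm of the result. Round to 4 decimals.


Soft-thresholding with lambda = 4.82:
prox(8.4918) = sign(8.4918)*max(|8.4918| - 4.82, 0) = 3.6718
prox(7.2658) = sign(7.2658)*max(|7.2658| - 4.82, 0) = 2.4458
prox(3.2402) = sign(3.2402)*max(|3.2402| - 4.82, 0) = 0.0
prox(x) = [3.6718, 2.4458, 0.0]
||prox(x)||_1 = 3.6718 + 2.4458 + 0.0 = 6.1176


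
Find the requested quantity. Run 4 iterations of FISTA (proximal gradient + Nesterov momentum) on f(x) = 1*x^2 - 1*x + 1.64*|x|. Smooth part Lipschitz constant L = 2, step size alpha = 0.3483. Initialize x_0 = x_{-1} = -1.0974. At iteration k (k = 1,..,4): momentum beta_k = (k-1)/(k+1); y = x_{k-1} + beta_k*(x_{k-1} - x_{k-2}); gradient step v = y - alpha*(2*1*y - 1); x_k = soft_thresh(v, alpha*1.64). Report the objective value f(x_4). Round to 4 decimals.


FISTA on f(x) = 1*x^2 - 1*x + 1.64*|x|
L = 2, alpha = 0.3483
Iteration 1: beta = 0.0, y = -1.0974 + 0.0*(-1.0974 + 1.0974) = -1.0974
  grad(y) = -3.1948, v = y - alpha*grad = 0.0153
  prox(v) = soft_thresh(0.0153, 0.5712) = 0.0
Iteration 2: beta = 0.3333, y = 0.0 + 0.3333*(0.0 + 1.0974) = 0.3658
  grad(y) = -0.2684, v = y - alpha*grad = 0.4593
  prox(v) = soft_thresh(0.4593, 0.5712) = 0.0
Iteration 3: beta = 0.5, y = 0.0 + 0.5*(0.0 - 0.0) = 0.0
  grad(y) = -1.0, v = y - alpha*grad = 0.3483
  prox(v) = soft_thresh(0.3483, 0.5712) = 0.0
Iteration 4: beta = 0.6, y = 0.0 + 0.6*(0.0 - 0.0) = 0.0
  grad(y) = -1.0, v = y - alpha*grad = 0.3483
  prox(v) = soft_thresh(0.3483, 0.5712) = 0.0
f(x_4) = 1*0.0^2 - 1*0.0 + 1.64*|0.0| = 0.0


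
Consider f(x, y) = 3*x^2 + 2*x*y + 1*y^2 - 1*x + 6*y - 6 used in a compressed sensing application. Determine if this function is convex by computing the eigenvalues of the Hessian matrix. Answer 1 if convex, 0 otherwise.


The Hessian of f(x,y) = 3*x^2 + 2*x*y + 1*y^2 - 1*x + 6*y - 6 is:
H = [[6, 2], [2, 2]]
Trace = 6 + 2 = 8
Determinant = 6*2 - (2)^2 = 8
Discriminant = (8)^2 - 4*8 = 32.0
Eigenvalues: lambda_1 = 1.1716, lambda_2 = 6.8284
The function is convex.

1


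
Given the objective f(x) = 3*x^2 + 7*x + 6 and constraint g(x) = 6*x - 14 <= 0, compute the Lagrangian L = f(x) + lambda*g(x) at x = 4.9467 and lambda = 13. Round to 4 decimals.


Step 1: Evaluate f(x).
f(4.9467) = 3*4.9467^2 + 7*4.9467 + 6 = 114.0364
Step 2: Evaluate g(x).
g(4.9467) = 6*4.9467 - 14 = 15.6802
Step 3: Compute Lagrangian.
L = 114.0364 + 13*15.6802 = 317.879


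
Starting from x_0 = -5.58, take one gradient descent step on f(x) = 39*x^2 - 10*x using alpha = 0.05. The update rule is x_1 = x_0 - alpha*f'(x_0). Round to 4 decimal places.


We compute the gradient at x_0 and apply the update.
f'(x) = 78*x - 10
f'(-5.58) = 78*-5.58 - 10 = -445.24
x_1 = -5.58 - 0.05*-445.24 = 16.682


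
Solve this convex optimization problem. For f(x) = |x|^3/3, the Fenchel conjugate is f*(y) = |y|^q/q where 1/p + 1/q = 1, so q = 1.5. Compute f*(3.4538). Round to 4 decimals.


The conjugate exponent q satisfies 1/p + 1/q = 1.
p = 3, so q = 3/(3 - 1) = 1.5
|y|^q = 3.4538^1.5 = 6.4187
f*(3.4538) = 6.4187 / 1.5 = 4.2791


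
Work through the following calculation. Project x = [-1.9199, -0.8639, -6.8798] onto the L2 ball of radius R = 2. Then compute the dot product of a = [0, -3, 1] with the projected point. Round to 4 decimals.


Step 1: Compute ||x|| (intermediates to 6 decimals).
||x|| = sqrt((-1.9199)^2 + (-0.8639)^2 + (-6.8798)^2) = 7.194719
Step 2: Project.
Since ||x|| > R, scale = R/||x|| = 2/7.194719 = 0.277982, proj(x) = scale * x
proj(x) = [-0.533698, -0.240149, -1.912461]
Step 3: Dot product.
a^T * proj(x) = 0*(-0.533698) - 3*(-0.240149) + 1*(-1.912461) = -1.192


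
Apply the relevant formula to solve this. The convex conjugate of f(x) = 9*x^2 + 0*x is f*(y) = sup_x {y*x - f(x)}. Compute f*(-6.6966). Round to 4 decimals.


f*(y) = sup_x {y*x - a*x^2 - b*x} = sup_x {(y-b)*x - a*x^2}
FOC: (y - b) - 2a*x = 0 => x* = (y - b)/(2a)
x* = (-6.6966 - 0)/(2*9) = -0.372
f*(-6.6966) = (y-b)^2/(4a) = (-6.6966 - 0)^2/(4*9)
= 44.8445/36 = 1.2457


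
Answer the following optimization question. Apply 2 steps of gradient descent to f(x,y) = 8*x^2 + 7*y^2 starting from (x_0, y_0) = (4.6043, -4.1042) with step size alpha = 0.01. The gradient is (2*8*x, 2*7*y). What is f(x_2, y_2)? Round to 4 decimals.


Gradient descent on f(x,y) = 8*x^2 + 7*y^2.
Starting point: (4.6043, -4.1042), alpha = 0.01
Step 1: grad_x = 2*8*4.6043 = 73.6688, grad_y = 2*7*-4.1042 = -57.4588
  x_1 = 4.6043 - 0.01*73.6688 = 3.8676
  y_1 = -4.1042 - 0.01*-57.4588 = -3.5296
Step 2: grad_x = 2*8*3.8676 = 61.8818, grad_y = 2*7*-3.5296 = -49.4146
  x_2 = 3.8676 - 0.01*61.8818 = 3.2488
  y_2 = -3.5296 - 0.01*-49.4146 = -3.0355
f(3.2488, -3.0355) = 8*3.2488^2 + 7*(-3.0355)^2 = 148.9357


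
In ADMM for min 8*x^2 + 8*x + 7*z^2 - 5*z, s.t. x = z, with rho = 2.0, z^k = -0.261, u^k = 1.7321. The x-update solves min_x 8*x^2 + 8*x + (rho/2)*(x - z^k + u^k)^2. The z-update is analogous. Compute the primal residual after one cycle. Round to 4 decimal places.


ADMM iteration with rho = 2.0, z^k = -0.261, u^k = 1.7321
Step 1: x-update.
Minimize 8*x^2 + 8*x + (2.0/2)*(x + 0.261 + 1.7321)^2
FOC: (2*8 + 2.0)*x = -8 + 2.0*(-0.261 - 1.7321)
x^{k+1} = -0.6659
Step 2: z-update.
Minimize 7*z^2 - 5*z + (2.0/2)*(-0.6659 - z + 1.7321)^2
FOC: (2*7 + 2.0)*z = 5 + 2.0*(-0.6659 + 1.7321)
z^{k+1} = 0.4458
Step 3: u-update.
u^{k+1} = 1.7321 - 0.6659 - 0.4458 = 0.6204
Step 4: Primal residual = |-0.6659 - 0.4458| = 1.1117


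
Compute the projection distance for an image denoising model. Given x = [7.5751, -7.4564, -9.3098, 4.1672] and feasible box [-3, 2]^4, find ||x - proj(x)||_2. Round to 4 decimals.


Project each component onto [-3, 2].
clip(7.5751) = 2.0, clip(-7.4564) = -3.0, clip(-9.3098) = -3.0, clip(4.1672) = 2.0
Projection = [2.0, -3.0, -3.0, 2.0]
Squared diffs: [31.0817, 19.8595, 39.8136, 4.6968]
Distance = sqrt(95.4516) = 9.7699


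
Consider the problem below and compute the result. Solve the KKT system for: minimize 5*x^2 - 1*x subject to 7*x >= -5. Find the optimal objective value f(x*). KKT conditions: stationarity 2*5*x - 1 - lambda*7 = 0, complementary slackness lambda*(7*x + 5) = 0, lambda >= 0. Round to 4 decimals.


Step 1: Try lambda = 0 (constraint inactive).
Stationarity: 2*5*x - 1 = 0
x* = 1/(2*5) = 0.1
Check constraint: 7*0.1 = 0.7 >= -5 -- satisfied.
Step 2: Compute optimal value.
f(x*) = 5*0.1^2 - 1*0.1 = -0.05
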